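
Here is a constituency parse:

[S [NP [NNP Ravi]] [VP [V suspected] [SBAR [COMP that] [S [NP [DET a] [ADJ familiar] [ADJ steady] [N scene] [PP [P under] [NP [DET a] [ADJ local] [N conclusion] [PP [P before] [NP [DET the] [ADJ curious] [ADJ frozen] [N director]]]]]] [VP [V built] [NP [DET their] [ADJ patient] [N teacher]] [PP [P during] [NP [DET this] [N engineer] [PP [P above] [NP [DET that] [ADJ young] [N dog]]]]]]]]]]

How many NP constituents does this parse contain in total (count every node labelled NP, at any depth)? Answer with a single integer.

Listing each NP by its span: [NP Ravi]; [NP a familiar steady scene under a local conclusion before the curious frozen director]; [NP a local conclusion before the curious frozen director]; [NP the curious frozen director]; [NP their patient teacher]; [NP this engineer above that young dog] … — that makes 7.

7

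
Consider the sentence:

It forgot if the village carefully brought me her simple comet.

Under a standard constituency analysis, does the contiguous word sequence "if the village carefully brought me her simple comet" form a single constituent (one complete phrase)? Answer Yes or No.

Yes

These words form the whole subordinate clause headed by "if", so yes — one constituent.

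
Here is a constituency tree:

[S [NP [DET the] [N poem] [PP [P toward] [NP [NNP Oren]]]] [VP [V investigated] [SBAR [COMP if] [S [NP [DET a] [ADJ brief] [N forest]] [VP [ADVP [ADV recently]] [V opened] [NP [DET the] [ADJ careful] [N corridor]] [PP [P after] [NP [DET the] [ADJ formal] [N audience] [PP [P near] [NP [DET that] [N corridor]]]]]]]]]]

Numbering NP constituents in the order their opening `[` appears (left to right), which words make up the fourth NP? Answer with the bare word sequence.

Opening `[NP` markers occur at word positions 1, 4, 7, 12, 16, 20; the fourth of these opens the constituent [NP the careful corridor].

the careful corridor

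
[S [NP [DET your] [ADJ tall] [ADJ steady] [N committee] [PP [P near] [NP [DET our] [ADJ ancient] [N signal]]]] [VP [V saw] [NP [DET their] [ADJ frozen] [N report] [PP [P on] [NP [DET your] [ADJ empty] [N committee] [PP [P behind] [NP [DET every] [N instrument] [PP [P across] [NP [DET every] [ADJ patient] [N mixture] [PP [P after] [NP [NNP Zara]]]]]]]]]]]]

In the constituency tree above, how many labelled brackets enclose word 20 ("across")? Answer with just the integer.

9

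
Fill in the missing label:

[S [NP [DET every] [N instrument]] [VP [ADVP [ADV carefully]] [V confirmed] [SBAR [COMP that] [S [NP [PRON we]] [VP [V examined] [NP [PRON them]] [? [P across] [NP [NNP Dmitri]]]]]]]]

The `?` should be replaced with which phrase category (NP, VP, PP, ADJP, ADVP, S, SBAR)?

PP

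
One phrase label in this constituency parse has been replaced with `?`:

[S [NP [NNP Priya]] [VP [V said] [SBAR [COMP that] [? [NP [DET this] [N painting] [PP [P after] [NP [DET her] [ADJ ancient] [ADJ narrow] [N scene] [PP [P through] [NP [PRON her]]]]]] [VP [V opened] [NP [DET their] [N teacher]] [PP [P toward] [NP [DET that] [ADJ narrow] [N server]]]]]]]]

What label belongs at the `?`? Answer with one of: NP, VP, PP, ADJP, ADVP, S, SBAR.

The `?` node immediately contains: NP, VP. That is the internal structure of a clause, so the label is S.

S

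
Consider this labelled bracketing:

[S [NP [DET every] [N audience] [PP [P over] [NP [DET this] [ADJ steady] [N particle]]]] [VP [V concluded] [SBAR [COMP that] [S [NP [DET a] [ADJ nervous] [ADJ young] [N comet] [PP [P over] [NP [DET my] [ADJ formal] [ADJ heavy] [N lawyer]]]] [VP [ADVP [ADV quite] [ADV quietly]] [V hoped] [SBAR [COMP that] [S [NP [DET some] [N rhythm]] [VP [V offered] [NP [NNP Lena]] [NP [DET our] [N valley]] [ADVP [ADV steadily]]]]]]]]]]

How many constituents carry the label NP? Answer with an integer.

Listing each NP by its span: [NP every audience over this steady particle]; [NP this steady particle]; [NP a nervous young comet over my formal heavy lawyer]; [NP my formal heavy lawyer]; [NP some rhythm]; [NP Lena] … — that makes 7.

7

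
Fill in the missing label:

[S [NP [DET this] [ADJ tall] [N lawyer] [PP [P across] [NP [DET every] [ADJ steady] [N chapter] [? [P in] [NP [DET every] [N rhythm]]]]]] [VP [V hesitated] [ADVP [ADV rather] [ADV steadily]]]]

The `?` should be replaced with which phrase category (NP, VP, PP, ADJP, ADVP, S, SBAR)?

PP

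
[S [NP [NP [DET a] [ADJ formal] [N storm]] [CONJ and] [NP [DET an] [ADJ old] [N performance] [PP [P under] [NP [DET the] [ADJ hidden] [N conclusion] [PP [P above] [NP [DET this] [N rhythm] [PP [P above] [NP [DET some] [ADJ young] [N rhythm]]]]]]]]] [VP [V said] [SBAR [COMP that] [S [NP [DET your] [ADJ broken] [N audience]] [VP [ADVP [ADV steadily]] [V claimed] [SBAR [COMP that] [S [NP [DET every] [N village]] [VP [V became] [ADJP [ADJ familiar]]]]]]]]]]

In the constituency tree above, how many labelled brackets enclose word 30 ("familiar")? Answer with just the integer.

Counting open brackets not yet closed at "familiar": [S [VP [SBAR [S [VP [SBAR [S [VP [ADJP [ADJ = 10.

10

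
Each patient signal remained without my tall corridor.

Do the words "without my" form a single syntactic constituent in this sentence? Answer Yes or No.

No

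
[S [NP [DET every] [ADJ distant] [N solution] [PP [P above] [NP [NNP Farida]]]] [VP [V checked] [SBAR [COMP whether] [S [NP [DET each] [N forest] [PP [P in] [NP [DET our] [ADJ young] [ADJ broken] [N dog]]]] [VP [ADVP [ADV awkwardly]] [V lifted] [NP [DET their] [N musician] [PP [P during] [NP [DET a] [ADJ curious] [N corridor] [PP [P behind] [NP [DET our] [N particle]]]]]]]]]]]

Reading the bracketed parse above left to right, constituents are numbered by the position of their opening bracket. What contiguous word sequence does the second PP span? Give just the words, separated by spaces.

The PP opening brackets appear, in order, over: "above Farida"; "in our young broken dog"; "during a curious corridor behind our particle"; "behind our particle". The second one spans "in our young broken dog".

in our young broken dog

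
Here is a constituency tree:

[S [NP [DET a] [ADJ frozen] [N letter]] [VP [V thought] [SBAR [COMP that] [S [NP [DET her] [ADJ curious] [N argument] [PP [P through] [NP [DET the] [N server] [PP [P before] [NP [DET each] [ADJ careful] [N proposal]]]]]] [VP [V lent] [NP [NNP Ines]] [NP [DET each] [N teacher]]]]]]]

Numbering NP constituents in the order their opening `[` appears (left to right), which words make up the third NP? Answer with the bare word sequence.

the server before each careful proposal

The NP opening brackets appear, in order, over: "a frozen letter"; "her curious argument through the server before each careful proposal"; "the server before each careful proposal"; "each careful proposal"; "Ines"; "each teacher". The third one spans "the server before each careful proposal".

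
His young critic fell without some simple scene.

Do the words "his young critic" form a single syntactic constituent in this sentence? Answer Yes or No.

These words form the whole noun phrase headed by "critic", so yes — one constituent.

Yes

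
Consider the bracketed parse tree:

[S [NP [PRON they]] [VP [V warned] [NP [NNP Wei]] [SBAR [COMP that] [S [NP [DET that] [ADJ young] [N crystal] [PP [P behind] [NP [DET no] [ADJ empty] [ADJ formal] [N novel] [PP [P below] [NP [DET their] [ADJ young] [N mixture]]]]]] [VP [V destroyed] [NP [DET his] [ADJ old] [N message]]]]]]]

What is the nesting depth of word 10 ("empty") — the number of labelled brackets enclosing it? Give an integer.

8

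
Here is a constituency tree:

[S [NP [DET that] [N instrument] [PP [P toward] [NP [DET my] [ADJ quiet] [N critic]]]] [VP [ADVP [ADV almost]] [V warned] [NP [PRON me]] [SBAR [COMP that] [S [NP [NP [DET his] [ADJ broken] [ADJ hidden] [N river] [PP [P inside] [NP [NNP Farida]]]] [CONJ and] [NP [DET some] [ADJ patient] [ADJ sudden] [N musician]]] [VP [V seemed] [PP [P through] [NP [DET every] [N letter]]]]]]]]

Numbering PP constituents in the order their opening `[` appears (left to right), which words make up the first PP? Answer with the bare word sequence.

The PP opening brackets appear, in order, over: "toward my quiet critic"; "inside Farida"; "through every letter". The first one spans "toward my quiet critic".

toward my quiet critic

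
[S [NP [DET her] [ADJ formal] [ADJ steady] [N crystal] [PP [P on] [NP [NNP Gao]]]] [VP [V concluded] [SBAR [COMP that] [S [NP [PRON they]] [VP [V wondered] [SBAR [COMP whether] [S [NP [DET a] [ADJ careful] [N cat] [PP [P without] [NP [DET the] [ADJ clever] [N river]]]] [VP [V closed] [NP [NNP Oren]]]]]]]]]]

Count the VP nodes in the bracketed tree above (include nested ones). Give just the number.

3

Scanning left to right, an opening `[VP` appears at word positions 7, 10, 19 — 3 in total.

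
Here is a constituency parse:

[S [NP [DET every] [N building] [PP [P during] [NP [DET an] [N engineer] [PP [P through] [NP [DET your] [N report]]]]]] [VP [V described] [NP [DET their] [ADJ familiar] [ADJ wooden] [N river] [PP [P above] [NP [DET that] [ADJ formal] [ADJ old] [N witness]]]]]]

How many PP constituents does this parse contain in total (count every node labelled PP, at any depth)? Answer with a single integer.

The PP constituents are: [PP during an engineer through your report]; [PP through your report]; [PP above that formal old witness]. Total: 3.

3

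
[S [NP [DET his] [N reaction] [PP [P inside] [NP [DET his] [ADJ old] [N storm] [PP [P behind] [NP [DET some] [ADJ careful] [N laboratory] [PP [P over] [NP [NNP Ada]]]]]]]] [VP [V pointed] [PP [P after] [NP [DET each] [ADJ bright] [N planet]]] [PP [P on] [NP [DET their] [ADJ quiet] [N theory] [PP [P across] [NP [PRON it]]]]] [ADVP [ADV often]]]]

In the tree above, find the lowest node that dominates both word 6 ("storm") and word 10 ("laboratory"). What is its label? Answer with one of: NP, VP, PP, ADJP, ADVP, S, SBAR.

Both words fall inside [NP his old storm behind some careful laboratory over Ada] (words 4–12), and no smaller constituent contains them both. Label: NP.

NP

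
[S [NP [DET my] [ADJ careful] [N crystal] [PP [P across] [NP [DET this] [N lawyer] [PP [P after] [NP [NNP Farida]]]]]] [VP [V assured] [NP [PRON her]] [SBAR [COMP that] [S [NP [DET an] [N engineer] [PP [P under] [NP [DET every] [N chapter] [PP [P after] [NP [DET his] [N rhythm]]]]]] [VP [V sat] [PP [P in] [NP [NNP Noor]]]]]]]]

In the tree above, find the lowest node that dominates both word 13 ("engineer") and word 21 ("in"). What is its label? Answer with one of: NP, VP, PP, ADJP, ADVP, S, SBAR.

S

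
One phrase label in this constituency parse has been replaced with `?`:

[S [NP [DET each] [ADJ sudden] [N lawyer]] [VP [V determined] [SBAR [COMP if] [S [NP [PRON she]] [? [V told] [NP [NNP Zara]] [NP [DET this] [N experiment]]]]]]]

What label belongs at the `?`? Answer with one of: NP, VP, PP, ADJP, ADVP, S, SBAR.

VP

A constituent whose immediate children are V 'told', NP, NP is a verb phrase: VP.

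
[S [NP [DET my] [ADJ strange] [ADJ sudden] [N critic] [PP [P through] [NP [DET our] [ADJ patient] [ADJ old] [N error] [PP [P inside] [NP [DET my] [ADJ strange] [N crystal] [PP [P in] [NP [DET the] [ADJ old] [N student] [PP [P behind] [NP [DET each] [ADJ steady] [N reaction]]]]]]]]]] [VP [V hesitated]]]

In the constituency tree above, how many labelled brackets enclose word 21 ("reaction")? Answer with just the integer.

11

Counting open brackets not yet closed at "reaction": [S [NP [PP [NP [PP [NP [PP [NP [PP [NP [N = 11.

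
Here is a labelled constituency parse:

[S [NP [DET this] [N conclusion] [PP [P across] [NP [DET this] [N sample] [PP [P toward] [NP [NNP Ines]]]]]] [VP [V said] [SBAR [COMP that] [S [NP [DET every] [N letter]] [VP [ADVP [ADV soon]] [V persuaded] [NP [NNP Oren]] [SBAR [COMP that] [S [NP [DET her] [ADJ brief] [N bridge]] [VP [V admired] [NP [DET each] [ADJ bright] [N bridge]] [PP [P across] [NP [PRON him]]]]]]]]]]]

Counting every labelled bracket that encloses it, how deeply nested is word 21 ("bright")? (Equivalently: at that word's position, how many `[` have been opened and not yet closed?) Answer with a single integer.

Counting open brackets not yet closed at "bright": [S [VP [SBAR [S [VP [SBAR [S [VP [NP [ADJ = 10.

10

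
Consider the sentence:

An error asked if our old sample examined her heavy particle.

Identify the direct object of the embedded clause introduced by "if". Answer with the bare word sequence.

Within the embedded clause introduced by "if", the direct object of "examined" is "her heavy particle".

her heavy particle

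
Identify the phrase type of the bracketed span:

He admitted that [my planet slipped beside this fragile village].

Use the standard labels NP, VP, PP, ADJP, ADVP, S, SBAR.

S

The span is built around the head "slipped" — a clause (S).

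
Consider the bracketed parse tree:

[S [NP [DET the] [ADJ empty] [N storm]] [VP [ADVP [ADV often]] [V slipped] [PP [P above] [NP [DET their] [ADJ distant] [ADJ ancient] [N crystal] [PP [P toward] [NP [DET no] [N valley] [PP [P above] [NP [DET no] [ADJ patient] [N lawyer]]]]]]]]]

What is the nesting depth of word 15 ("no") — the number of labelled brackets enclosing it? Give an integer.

9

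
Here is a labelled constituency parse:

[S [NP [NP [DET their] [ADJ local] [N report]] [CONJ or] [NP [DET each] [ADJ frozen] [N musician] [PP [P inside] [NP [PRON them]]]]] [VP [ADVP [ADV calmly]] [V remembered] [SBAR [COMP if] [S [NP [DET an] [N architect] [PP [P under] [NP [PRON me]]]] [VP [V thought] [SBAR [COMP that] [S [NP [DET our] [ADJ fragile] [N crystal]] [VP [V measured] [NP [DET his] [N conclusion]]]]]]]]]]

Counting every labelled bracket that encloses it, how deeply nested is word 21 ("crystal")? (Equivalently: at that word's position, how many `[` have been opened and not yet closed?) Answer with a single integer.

The word sits inside N, which is inside NP, inside S, inside SBAR, inside VP, inside S, inside SBAR, inside VP, inside S — 9 brackets in all.

9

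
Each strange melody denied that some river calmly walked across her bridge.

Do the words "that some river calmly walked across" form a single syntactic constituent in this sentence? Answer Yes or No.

"that" belongs to the complementizer "that" while "across" belongs to the clause "some river calmly walked across her bridge"; a span that runs across that boundary is not a single phrase.

No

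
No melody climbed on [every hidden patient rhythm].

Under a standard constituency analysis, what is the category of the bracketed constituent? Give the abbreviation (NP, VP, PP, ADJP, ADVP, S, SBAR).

The span is built around the noun "rhythm" — a noun phrase (NP).

NP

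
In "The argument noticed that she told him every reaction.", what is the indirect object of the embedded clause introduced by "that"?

him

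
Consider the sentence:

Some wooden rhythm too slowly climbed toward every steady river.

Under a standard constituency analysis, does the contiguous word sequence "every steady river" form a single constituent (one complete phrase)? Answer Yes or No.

Yes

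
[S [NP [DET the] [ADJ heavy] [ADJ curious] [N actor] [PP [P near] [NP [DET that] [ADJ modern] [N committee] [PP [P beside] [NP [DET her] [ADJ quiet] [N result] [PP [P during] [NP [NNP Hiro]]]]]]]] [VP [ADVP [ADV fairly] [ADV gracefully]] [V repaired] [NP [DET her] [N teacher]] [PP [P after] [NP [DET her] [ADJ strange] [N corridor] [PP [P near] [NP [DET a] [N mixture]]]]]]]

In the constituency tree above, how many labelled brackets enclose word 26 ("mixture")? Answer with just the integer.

Counting open brackets not yet closed at "mixture": [S [VP [PP [NP [PP [NP [N = 7.

7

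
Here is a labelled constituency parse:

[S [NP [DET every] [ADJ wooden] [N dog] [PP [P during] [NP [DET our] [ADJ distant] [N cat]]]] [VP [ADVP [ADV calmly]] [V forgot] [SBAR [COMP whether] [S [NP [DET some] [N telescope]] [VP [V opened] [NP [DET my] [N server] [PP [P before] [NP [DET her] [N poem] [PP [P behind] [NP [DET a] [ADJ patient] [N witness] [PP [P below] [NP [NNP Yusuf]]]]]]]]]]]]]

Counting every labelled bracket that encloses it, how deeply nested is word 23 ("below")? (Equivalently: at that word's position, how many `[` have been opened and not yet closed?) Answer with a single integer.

Path from the root down to the word: S → VP → SBAR → S → VP → NP → PP → NP → PP → NP → PP → P. That is 12 enclosing brackets.

12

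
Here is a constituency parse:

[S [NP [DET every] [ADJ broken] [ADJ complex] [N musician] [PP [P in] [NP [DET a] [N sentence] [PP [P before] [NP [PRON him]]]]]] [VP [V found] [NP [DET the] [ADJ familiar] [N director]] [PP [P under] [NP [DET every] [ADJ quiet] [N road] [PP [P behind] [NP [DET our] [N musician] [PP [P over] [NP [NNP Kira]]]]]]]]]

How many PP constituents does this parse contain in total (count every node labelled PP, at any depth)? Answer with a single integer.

Scanning left to right, an opening `[PP` appears at word positions 5, 8, 14, 18, 21 — 5 in total.

5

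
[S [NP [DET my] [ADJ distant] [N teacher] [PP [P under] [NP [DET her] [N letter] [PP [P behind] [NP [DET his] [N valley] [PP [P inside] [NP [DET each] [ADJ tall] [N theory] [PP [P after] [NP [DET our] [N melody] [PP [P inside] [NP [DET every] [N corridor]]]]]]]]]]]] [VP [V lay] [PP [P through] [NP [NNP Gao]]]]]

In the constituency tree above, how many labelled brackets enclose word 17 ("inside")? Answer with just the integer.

12

Counting open brackets not yet closed at "inside": [S [NP [PP [NP [PP [NP [PP [NP [PP [NP [PP [P = 12.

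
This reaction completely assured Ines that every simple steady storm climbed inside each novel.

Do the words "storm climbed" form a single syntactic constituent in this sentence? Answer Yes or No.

The sequence begins inside the noun phrase "every simple steady storm" and ends inside the verb phrase "climbed inside each novel"; it crosses a phrase boundary, so no single node in the tree spans exactly those words.

No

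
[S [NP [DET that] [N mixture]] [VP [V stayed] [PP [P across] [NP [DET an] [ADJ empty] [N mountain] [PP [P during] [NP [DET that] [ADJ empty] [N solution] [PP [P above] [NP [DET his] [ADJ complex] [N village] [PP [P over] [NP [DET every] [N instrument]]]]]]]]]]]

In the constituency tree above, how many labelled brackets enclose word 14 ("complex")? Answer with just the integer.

9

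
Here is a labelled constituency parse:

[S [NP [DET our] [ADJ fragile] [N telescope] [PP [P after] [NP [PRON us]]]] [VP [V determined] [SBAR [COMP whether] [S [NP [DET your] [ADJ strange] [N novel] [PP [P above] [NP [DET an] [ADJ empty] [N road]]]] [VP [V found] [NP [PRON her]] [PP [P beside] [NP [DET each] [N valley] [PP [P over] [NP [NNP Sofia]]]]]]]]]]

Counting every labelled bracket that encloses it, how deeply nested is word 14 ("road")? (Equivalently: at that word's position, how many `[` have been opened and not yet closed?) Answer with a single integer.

8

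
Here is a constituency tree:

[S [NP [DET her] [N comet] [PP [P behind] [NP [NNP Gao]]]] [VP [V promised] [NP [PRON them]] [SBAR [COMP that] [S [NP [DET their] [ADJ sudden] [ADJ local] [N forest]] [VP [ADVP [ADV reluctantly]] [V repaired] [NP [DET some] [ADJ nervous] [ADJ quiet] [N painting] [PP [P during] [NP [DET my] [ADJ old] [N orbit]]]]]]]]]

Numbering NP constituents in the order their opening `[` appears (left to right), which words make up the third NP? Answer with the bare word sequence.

them

Opening `[NP` markers occur at word positions 1, 4, 6, 8, 14, 19; the third of these opens the constituent [NP them].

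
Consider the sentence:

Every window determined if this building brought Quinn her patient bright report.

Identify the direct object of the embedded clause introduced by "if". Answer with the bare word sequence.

Within the embedded clause introduced by "if", the direct object of "brought" is "her patient bright report".

her patient bright report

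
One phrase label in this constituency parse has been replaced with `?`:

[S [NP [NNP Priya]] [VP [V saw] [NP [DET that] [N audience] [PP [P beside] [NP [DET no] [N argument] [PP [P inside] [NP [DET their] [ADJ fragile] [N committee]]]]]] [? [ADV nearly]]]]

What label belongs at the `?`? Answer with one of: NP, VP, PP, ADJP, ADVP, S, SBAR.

ADVP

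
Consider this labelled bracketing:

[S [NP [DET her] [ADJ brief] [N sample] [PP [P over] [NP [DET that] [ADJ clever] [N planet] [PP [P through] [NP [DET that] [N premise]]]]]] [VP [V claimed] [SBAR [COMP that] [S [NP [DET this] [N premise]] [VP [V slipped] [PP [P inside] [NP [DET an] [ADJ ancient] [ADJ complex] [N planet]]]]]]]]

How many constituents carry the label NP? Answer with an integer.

5

Listing each NP by its span: [NP her brief sample over that clever planet through that premise]; [NP that clever planet through that premise]; [NP that premise]; [NP this premise]; [NP an ancient complex planet] — that makes 5.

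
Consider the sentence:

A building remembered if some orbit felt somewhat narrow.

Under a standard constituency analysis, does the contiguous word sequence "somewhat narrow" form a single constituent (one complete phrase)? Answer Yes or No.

"somewhat narrow" is exactly the adjective phrase [ADJP somewhat narrow], a complete constituent.

Yes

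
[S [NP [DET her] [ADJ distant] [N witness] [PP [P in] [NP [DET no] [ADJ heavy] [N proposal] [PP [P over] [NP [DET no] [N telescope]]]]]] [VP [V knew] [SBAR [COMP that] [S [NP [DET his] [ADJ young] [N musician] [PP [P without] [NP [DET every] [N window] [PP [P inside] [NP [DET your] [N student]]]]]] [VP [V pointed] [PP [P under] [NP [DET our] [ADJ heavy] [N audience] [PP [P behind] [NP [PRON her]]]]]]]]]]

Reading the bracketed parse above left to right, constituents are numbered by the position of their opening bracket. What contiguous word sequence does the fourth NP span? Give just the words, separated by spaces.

his young musician without every window inside your student

The NP opening brackets appear, in order, over: "her distant witness in no heavy proposal over no telescope"; "no heavy proposal over no telescope"; "no telescope"; "his young musician without every window inside your student"; "every window inside your student"; "your student"; "our heavy audience behind her"; "her". The fourth one spans "his young musician without every window inside your student".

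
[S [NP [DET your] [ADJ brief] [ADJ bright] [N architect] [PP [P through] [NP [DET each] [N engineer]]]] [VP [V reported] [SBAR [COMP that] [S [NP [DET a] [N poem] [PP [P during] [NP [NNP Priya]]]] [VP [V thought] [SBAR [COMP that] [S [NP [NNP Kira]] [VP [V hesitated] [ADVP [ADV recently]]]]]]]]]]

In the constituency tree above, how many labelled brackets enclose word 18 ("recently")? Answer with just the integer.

Path from the root down to the word: S → VP → SBAR → S → VP → SBAR → S → VP → ADVP → ADV. That is 10 enclosing brackets.

10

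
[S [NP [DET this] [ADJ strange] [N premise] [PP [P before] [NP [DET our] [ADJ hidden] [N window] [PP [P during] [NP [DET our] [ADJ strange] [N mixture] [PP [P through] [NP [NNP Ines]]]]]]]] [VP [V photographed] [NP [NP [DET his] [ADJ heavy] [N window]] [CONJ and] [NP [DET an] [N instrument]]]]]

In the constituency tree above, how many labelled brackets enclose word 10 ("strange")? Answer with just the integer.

7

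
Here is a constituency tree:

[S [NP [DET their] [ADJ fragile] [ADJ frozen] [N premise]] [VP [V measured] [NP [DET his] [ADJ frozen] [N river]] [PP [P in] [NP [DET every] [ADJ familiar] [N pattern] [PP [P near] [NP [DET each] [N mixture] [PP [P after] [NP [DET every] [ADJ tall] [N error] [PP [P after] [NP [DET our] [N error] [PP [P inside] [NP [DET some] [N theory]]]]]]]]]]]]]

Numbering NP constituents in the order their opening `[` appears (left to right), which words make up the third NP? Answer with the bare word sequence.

In left-to-right order the NP constituents are "their fragile frozen premise"; "his frozen river"; "every familiar pattern near each mixture after every tall error after our error inside some theory"; "each mixture after every tall error after our error inside some theory"; "every tall error after our error inside some theory"; "our error inside some theory"; "some theory". Number 3 is "every familiar pattern near each mixture after every tall error after our error inside some theory".

every familiar pattern near each mixture after every tall error after our error inside some theory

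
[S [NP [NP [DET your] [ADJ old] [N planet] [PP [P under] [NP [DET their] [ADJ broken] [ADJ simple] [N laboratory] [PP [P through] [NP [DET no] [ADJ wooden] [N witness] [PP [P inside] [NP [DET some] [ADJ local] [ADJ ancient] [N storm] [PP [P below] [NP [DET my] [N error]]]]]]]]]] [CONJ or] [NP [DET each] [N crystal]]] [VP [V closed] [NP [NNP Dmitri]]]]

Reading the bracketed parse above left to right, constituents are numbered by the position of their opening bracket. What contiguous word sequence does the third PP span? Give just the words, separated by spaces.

In left-to-right order the PP constituents are "under their broken simple laboratory through no wooden witness inside some local ancient storm below my error"; "through no wooden witness inside some local ancient storm below my error"; "inside some local ancient storm below my error"; "below my error". Number 3 is "inside some local ancient storm below my error".

inside some local ancient storm below my error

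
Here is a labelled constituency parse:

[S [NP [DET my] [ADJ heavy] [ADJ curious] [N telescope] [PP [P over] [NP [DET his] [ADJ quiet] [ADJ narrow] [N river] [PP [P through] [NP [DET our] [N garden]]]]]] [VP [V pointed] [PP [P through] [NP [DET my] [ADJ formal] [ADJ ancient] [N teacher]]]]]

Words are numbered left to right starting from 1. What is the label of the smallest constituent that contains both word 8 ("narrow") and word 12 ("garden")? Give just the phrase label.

Both words fall inside [NP his quiet narrow river through our garden] (words 6–12), and no smaller constituent contains them both. Label: NP.

NP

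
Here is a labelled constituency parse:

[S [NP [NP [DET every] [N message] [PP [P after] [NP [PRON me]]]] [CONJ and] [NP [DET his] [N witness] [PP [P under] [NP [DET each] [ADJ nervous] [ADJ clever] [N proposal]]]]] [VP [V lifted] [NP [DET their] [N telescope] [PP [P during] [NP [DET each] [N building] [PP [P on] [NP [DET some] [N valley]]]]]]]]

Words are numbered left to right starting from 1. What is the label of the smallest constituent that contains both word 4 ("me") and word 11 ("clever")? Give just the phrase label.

NP

Both words fall inside [NP every message after me and his witness under each nervous clever proposal] (words 1–12), and no smaller constituent contains them both. Label: NP.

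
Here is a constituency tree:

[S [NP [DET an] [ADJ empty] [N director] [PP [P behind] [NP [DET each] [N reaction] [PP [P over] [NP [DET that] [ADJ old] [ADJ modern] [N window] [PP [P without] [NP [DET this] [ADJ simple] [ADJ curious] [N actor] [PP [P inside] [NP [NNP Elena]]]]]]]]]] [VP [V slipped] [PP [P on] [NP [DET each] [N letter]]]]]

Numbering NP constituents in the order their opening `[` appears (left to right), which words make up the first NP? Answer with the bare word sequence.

Opening `[NP` markers occur at word positions 1, 5, 8, 13, 18, 21; the first of these opens the constituent [NP an empty director behind each reaction over that old modern window without this simple curious actor inside Elena].

an empty director behind each reaction over that old modern window without this simple curious actor inside Elena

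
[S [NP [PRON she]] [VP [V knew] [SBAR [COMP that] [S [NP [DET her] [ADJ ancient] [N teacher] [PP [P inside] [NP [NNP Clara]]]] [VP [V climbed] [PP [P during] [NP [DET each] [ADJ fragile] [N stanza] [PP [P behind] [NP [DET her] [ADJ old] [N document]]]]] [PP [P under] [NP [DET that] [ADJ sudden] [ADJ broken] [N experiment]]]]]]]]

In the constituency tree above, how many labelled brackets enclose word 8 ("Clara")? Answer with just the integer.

The word sits inside NNP, which is inside NP, inside PP, inside NP, inside S, inside SBAR, inside VP, inside S — 8 brackets in all.

8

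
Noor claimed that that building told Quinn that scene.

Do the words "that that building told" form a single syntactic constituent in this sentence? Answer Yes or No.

No

"that" belongs to the complementizer "that" while "told" belongs to the clause "that building told Quinn that scene"; a span that runs across that boundary is not a single phrase.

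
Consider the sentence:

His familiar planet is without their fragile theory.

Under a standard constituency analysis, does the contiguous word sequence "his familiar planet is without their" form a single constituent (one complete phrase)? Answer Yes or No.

No

The sequence begins inside the noun phrase "his familiar planet" and ends inside the verb phrase "is without their fragile theory"; it crosses a phrase boundary, so no single node in the tree spans exactly those words.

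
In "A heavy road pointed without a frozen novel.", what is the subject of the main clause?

a heavy road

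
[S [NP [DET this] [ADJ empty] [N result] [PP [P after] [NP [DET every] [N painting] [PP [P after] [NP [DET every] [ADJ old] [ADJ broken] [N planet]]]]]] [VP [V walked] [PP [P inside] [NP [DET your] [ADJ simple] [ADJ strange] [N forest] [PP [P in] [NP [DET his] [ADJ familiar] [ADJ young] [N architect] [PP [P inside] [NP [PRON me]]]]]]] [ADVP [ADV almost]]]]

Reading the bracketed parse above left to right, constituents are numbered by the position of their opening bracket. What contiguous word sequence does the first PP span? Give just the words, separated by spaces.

In left-to-right order the PP constituents are "after every painting after every old broken planet"; "after every old broken planet"; "inside your simple strange forest in his familiar young architect inside me"; "in his familiar young architect inside me"; "inside me". Number 1 is "after every painting after every old broken planet".

after every painting after every old broken planet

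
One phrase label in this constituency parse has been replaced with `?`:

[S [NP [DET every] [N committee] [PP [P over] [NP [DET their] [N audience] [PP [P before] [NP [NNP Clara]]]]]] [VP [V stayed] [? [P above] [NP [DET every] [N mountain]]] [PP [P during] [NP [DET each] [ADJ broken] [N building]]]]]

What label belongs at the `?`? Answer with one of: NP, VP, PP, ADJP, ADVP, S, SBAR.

PP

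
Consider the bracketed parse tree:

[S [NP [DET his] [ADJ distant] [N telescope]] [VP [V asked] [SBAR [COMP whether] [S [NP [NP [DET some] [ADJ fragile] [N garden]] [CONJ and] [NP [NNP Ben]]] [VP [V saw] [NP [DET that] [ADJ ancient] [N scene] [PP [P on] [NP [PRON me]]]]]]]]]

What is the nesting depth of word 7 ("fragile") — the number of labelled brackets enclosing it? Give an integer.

The word sits inside ADJ, which is inside NP, inside NP, inside S, inside SBAR, inside VP, inside S — 7 brackets in all.

7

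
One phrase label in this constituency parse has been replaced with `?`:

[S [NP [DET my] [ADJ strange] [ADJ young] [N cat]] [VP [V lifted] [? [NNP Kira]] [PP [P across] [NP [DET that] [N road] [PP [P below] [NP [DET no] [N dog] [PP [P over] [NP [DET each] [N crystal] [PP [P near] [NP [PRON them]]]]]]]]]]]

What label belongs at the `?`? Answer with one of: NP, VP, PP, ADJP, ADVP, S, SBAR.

Looking at what the `?` directly dominates — NNP 'Kira' — this is a noun phrase (NP).

NP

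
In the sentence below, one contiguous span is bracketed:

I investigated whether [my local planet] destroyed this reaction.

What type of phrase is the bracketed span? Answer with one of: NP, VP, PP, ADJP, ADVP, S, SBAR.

NP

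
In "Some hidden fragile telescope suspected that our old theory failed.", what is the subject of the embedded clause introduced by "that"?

our old theory

The subject of the embedded clause introduced by "that" is the NP immediately before the verb "failed": "our old theory".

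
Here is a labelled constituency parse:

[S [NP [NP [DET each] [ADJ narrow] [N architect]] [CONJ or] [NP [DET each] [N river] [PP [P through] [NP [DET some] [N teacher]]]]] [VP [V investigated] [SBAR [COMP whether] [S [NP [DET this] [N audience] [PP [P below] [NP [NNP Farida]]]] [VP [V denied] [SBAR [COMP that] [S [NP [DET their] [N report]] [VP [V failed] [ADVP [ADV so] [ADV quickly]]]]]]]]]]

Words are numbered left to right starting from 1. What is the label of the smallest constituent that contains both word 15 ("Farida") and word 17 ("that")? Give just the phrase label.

S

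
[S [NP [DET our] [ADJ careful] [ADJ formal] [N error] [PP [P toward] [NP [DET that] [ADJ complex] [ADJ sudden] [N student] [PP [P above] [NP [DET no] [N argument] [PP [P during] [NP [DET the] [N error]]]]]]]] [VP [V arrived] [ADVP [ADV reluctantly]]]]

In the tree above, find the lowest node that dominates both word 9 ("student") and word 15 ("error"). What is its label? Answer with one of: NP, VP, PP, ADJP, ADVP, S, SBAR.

NP

The smallest bracket enclosing both words is [NP that complex sudden student above no argument during the error], so the label is NP.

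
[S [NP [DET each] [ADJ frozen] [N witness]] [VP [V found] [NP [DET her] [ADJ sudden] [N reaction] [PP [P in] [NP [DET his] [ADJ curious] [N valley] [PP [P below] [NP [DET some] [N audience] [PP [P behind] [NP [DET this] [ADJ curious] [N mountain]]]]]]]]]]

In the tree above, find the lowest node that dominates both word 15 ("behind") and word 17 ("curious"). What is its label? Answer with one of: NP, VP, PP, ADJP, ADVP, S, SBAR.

Both words fall inside [PP behind this curious mountain] (words 15–18), and no smaller constituent contains them both. Label: PP.

PP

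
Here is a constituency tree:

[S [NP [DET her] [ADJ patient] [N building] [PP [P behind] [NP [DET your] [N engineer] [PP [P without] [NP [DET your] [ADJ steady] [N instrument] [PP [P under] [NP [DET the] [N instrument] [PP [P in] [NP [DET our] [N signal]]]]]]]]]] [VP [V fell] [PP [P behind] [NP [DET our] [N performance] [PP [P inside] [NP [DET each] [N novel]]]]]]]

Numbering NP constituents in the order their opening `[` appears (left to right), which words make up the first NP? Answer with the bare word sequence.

her patient building behind your engineer without your steady instrument under the instrument in our signal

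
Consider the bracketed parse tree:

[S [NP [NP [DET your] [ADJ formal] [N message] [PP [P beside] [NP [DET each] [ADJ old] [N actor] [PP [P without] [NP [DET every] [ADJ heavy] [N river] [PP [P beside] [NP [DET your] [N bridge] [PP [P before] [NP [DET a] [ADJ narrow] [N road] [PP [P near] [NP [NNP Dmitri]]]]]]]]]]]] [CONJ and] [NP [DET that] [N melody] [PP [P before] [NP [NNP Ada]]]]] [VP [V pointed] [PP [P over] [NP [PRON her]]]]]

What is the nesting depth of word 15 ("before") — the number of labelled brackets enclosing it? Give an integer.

11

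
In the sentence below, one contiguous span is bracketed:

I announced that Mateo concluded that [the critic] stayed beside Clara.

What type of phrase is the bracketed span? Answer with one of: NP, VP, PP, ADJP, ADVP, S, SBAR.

NP

The bracketed span "the critic" is headed by "critic", making it a noun phrase (NP).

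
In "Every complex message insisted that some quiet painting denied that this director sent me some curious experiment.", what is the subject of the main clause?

In the main clause the verb is "insisted"; the NP preceding it, "every complex message", is the subject.

every complex message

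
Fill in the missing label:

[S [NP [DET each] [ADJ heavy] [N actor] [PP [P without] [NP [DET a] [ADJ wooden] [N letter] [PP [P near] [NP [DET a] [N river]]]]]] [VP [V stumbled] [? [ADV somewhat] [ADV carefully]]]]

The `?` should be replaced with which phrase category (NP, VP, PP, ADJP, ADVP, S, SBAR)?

ADVP

Looking at what the `?` directly dominates — ADV 'somewhat', ADV 'carefully' — this is an adverb phrase (ADVP).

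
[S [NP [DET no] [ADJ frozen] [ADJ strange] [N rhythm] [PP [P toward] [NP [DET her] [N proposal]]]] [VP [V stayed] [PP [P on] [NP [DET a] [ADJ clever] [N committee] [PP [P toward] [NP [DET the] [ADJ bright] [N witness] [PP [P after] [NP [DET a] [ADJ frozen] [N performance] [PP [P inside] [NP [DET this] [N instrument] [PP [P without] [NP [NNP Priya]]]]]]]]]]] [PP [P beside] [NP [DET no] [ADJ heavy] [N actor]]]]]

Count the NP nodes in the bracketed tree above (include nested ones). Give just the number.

8

The NP constituents are: [NP no frozen strange rhythm toward her proposal]; [NP her proposal]; [NP a clever committee toward the bright witness after a frozen performance inside this instrument without Priya]; [NP the bright witness after a frozen performance inside this instrument without Priya]; [NP a frozen performance inside this instrument without Priya]; [NP this instrument without Priya] …. Total: 8.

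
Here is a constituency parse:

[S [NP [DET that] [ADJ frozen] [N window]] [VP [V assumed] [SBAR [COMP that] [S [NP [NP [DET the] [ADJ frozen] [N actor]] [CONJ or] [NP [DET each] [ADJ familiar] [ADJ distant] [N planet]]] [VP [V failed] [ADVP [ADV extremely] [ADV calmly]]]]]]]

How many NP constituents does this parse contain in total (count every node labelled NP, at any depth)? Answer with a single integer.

4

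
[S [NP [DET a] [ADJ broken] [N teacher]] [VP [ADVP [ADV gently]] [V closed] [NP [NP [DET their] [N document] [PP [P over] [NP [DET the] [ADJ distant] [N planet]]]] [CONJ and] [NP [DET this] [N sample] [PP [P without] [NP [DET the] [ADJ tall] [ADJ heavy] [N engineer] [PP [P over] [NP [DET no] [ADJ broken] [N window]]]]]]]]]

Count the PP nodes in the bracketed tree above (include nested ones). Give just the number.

Listing each PP by its span: [PP over the distant planet]; [PP without the tall heavy engineer over no broken window]; [PP over no broken window] — that makes 3.

3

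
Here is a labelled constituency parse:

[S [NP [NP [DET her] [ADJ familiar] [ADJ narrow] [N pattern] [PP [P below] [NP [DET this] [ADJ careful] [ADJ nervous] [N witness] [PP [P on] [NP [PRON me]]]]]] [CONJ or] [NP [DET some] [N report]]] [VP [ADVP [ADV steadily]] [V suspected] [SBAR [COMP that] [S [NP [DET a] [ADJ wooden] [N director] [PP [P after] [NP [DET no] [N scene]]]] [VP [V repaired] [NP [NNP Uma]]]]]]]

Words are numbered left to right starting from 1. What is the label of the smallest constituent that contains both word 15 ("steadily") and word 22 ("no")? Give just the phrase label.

VP

The smallest bracket enclosing both words is [VP steadily suspected that a wooden director after no scene repaired Uma], so the label is VP.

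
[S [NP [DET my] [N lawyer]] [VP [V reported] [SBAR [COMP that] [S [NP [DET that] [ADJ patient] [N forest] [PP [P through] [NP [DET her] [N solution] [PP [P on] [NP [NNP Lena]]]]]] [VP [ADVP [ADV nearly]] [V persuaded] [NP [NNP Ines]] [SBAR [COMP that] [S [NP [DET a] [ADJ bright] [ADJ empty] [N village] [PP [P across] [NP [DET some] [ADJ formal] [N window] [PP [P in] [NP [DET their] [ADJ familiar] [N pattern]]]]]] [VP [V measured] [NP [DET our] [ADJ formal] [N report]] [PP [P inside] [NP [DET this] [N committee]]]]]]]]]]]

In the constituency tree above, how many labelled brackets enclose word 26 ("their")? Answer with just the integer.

13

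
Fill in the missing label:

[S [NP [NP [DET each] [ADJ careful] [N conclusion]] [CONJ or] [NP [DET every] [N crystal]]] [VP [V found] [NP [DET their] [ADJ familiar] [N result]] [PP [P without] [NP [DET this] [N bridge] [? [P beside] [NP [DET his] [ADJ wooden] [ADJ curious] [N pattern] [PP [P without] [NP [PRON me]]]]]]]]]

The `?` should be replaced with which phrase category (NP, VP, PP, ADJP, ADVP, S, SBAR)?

PP

Looking at what the `?` directly dominates — P 'beside', NP — this is a prepositional phrase (PP).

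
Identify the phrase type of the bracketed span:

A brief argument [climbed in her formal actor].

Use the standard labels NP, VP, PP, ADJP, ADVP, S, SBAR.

"climbed" is the head of the bracketed span, so the span is a verb phrase: VP.

VP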